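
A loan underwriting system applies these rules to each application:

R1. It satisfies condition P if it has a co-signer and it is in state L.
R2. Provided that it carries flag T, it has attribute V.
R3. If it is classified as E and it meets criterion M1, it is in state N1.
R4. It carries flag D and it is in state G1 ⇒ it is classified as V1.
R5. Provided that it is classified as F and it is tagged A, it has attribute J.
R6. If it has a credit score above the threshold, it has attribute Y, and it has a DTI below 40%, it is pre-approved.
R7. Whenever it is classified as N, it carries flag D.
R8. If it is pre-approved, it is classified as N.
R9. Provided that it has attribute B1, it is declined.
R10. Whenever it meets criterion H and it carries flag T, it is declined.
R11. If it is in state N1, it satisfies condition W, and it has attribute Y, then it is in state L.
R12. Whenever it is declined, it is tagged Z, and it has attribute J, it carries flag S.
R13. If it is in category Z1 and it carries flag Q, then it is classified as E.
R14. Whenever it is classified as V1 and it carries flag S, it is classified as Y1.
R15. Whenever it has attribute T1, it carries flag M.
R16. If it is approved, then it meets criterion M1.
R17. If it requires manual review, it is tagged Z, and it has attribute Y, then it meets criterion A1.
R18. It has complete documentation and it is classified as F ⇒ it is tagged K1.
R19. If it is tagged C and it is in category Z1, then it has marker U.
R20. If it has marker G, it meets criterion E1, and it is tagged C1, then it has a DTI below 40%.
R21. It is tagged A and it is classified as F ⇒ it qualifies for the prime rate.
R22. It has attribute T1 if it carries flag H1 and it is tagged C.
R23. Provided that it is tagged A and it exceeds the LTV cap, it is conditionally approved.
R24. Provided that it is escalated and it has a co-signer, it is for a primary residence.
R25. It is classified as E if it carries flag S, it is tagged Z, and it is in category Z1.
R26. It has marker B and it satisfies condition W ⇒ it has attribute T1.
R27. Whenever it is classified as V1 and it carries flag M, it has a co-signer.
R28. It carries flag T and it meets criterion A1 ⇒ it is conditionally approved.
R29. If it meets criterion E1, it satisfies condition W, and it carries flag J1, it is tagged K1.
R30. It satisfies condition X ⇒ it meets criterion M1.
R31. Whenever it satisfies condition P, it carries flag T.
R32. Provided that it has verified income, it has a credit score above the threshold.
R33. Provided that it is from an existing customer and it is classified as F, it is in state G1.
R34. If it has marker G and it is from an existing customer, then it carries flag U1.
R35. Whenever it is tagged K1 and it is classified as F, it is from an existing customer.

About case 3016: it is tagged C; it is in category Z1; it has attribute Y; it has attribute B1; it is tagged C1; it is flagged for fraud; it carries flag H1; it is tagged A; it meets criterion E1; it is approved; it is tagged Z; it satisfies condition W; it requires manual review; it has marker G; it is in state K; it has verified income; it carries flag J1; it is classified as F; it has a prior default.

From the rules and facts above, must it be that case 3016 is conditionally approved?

By R5 (it is classified as F, it is tagged A): it has attribute J.
By R9 (it has attribute B1): it is declined.
By R12 (it is declined, it is tagged Z, it has attribute J): it carries flag S.
By R16 (it is approved): it meets criterion M1.
By R17 (it requires manual review, it is tagged Z, it has attribute Y): it meets criterion A1.
By R20 (it has marker G, it meets criterion E1, it is tagged C1): it has a DTI below 40%.
By R22 (it carries flag H1, it is tagged C): it has attribute T1.
By R25 (it carries flag S, it is tagged Z, it is in category Z1): it is classified as E.
By R29 (it meets criterion E1, it satisfies condition W, it carries flag J1): it is tagged K1.
By R32 (it has verified income): it has a credit score above the threshold.
By R35 (it is tagged K1, it is classified as F): it is from an existing customer.
By R3 (it is classified as E, it meets criterion M1): it is in state N1.
By R6 (it has a credit score above the threshold, it has attribute Y, it has a DTI below 40%): it is pre-approved.
By R8 (it is pre-approved): it is classified as N.
By R11 (it is in state N1, it satisfies condition W, it has attribute Y): it is in state L.
By R15 (it has attribute T1): it carries flag M.
By R33 (it is from an existing customer, it is classified as F): it is in state G1.
By R7 (it is classified as N): it carries flag D.
By R4 (it carries flag D, it is in state G1): it is classified as V1.
By R27 (it is classified as V1, it carries flag M): it has a co-signer.
By R1 (it has a co-signer, it is in state L): it satisfies condition P.
By R31 (it satisfies condition P): it carries flag T.
By R28 (it carries flag T, it meets criterion A1): it is conditionally approved.

Yes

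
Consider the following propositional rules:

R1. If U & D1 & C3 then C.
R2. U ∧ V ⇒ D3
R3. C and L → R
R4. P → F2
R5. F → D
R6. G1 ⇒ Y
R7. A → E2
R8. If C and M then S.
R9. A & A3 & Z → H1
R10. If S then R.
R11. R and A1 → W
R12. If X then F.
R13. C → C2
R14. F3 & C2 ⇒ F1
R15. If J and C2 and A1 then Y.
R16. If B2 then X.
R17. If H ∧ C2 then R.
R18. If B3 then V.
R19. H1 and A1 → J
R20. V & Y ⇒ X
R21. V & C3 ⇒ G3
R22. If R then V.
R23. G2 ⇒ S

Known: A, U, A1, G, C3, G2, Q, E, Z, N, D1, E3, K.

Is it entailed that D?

No

Forward chaining from the given facts derives: C, E2, C2, S, R, W, V, D3, G3.
The only rule concluding D is R5, which needs F; that is never established.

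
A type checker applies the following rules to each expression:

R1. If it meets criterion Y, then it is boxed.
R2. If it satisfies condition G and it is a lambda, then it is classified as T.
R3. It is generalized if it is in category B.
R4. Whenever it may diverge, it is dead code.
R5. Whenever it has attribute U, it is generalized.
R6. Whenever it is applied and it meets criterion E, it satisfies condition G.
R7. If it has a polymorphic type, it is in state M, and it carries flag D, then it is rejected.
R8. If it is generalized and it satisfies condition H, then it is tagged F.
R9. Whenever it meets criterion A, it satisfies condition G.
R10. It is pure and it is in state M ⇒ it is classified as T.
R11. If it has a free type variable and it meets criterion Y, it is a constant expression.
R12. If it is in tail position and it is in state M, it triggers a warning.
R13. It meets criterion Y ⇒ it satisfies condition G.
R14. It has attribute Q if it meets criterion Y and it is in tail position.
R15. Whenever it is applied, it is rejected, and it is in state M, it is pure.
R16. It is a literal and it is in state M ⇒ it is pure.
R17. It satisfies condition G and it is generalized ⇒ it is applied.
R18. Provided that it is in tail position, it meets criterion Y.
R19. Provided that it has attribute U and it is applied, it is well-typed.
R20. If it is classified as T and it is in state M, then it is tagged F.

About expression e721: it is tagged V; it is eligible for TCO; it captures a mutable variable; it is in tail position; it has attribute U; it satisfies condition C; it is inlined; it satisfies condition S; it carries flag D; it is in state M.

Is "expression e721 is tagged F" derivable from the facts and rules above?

Forward chaining from the given facts derives: is generalized, triggers a warning, meets criterion Y, is boxed, satisfies condition G, has attribute Q, is applied, is well-typed.
Rules concluding "it is tagged F": R8 needs "it satisfies condition H"; R20 needs "it is classified as T" — none of these are established.

No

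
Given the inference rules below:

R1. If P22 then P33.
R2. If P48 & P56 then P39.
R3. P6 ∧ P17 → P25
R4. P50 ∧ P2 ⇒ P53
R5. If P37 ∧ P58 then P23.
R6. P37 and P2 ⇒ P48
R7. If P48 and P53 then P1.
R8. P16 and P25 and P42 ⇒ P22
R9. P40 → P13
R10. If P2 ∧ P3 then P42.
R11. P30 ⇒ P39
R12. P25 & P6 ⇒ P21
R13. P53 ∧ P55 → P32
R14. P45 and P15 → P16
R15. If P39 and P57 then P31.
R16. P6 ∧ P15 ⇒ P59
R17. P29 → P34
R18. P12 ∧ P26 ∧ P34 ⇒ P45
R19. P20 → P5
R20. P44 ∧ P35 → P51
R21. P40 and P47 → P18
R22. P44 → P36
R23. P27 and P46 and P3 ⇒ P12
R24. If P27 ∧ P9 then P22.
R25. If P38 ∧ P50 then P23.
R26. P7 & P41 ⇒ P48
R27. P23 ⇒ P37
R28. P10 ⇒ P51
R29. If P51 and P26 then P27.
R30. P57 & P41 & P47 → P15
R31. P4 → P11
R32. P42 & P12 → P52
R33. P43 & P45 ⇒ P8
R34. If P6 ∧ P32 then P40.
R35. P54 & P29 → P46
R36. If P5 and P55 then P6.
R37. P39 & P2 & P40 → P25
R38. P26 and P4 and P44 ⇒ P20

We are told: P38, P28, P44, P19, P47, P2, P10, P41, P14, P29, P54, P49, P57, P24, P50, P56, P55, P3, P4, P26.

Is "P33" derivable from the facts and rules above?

Yes

P53  (by R4: P50, P2)
P42  (by R10: P2, P3)
P32  (by R13: P53, P55)
P34  (by R17: P29)
P23  (by R25: P38, P50)
P37  (by R27: P23)
P51  (by R28: P10)
P27  (by R29: P51, P26)
P15  (by R30: P57, P41, P47)
P46  (by R35: P54, P29)
P20  (by R38: P26, P4, P44)
P48  (by R6: P37, P2)
P5  (by R19: P20)
P12  (by R23: P27, P46, P3)
P6  (by R36: P5, P55)
P39  (by R2: P48, P56)
P45  (by R18: P12, P26, P34)
P40  (by R34: P6, P32)
P25  (by R37: P39, P2, P40)
P16  (by R14: P45, P15)
P22  (by R8: P16, P25, P42)
P33  (by R1: P22)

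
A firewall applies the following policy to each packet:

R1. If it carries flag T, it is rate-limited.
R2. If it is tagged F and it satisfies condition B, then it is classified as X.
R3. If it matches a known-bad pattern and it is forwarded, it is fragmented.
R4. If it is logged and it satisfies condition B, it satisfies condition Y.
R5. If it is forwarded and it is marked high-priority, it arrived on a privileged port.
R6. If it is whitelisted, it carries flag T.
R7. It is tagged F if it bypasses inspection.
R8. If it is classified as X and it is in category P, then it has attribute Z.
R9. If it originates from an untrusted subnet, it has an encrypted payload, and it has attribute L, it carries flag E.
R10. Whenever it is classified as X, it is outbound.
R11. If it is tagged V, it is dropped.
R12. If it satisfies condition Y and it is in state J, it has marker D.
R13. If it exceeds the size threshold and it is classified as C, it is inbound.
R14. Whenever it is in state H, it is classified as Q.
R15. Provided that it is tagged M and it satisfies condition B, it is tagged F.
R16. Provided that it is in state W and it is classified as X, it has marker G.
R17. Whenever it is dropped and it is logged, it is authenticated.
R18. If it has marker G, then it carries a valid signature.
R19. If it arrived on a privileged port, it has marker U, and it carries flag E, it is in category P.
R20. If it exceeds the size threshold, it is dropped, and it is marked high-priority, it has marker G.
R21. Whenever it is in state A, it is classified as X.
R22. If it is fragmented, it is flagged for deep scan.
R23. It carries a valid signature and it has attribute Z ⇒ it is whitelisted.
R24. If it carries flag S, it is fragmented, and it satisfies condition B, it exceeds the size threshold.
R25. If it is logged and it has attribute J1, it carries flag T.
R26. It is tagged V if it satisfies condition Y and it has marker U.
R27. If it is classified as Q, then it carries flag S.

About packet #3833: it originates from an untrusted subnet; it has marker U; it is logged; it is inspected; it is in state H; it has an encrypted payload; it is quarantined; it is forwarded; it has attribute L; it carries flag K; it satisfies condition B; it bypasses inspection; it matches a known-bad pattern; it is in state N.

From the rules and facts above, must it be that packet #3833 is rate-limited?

Forward chaining from the given facts derives: is fragmented, satisfies condition Y, is tagged F, carries flag E, is classified as Q, is flagged for deep scan, is tagged V, carries flag S, is classified as X, is outbound, is dropped, is authenticated, exceeds the size threshold.
The only rule concluding "it is rate-limited" is R1, which needs "it carries flag T"; that is never established.

No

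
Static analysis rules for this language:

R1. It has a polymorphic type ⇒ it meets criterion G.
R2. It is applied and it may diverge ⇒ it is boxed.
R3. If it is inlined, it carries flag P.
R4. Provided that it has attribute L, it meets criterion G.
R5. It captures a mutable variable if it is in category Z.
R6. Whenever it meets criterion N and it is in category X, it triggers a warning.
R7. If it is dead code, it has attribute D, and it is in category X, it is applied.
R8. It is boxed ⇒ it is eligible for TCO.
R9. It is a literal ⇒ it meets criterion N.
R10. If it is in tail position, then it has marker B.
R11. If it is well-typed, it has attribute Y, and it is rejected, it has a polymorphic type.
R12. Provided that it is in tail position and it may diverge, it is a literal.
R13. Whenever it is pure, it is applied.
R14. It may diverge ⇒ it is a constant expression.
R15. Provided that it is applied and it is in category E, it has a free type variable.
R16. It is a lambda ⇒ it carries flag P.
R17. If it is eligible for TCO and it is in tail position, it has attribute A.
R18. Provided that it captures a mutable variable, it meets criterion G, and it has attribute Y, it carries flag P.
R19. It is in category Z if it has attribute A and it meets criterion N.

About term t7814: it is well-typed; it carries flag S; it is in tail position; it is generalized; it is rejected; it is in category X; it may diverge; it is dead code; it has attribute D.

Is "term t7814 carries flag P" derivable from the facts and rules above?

No

Forward chaining from the given facts derives: is applied, has marker B, is a literal, is a constant expression, is boxed, is eligible for TCO, meets criterion N, has attribute A, is in category Z, captures a mutable variable, triggers a warning.
Rules concluding "it carries flag P": R3 needs "it is inlined"; R16 needs "it is a lambda"; R18 needs "it meets criterion G" — none of these are established.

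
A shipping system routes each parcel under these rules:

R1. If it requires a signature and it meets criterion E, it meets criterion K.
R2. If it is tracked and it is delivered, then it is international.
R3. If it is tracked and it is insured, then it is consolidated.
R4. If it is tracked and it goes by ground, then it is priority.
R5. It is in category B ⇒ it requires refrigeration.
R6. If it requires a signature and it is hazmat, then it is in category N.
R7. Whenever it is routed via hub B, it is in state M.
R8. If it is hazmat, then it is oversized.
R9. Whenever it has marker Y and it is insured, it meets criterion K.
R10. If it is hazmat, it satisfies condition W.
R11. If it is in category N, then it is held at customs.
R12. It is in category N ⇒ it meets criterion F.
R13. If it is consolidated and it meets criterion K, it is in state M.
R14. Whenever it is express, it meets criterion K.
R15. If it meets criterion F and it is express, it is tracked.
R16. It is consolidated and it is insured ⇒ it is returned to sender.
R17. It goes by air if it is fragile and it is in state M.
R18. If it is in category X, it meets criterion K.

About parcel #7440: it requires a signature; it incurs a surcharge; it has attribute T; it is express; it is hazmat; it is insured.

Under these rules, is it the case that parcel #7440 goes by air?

Forward chaining from the given facts derives: is in category N, is oversized, satisfies condition W, is held at customs, meets criterion F, meets criterion K, is tracked, is consolidated, is in state M, is returned to sender.
The only rule concluding "it goes by air" is R17, which needs "it is fragile"; that is never established.

No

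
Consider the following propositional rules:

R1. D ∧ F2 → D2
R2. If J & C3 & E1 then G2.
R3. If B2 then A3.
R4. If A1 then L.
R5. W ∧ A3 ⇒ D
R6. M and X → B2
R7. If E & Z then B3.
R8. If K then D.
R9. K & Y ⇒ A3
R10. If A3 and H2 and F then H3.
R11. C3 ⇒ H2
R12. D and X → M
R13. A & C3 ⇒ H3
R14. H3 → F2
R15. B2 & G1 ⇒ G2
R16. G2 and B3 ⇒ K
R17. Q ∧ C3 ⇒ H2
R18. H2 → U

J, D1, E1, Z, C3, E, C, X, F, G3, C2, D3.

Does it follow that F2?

Yes

G2  (by R2: J, C3, E1)
B3  (by R7: E, Z)
H2  (by R11: C3)
K  (by R16: G2, B3)
D  (by R8: K)
M  (by R12: D, X)
B2  (by R6: M, X)
A3  (by R3: B2)
H3  (by R10: A3, H2, F)
F2  (by R14: H3)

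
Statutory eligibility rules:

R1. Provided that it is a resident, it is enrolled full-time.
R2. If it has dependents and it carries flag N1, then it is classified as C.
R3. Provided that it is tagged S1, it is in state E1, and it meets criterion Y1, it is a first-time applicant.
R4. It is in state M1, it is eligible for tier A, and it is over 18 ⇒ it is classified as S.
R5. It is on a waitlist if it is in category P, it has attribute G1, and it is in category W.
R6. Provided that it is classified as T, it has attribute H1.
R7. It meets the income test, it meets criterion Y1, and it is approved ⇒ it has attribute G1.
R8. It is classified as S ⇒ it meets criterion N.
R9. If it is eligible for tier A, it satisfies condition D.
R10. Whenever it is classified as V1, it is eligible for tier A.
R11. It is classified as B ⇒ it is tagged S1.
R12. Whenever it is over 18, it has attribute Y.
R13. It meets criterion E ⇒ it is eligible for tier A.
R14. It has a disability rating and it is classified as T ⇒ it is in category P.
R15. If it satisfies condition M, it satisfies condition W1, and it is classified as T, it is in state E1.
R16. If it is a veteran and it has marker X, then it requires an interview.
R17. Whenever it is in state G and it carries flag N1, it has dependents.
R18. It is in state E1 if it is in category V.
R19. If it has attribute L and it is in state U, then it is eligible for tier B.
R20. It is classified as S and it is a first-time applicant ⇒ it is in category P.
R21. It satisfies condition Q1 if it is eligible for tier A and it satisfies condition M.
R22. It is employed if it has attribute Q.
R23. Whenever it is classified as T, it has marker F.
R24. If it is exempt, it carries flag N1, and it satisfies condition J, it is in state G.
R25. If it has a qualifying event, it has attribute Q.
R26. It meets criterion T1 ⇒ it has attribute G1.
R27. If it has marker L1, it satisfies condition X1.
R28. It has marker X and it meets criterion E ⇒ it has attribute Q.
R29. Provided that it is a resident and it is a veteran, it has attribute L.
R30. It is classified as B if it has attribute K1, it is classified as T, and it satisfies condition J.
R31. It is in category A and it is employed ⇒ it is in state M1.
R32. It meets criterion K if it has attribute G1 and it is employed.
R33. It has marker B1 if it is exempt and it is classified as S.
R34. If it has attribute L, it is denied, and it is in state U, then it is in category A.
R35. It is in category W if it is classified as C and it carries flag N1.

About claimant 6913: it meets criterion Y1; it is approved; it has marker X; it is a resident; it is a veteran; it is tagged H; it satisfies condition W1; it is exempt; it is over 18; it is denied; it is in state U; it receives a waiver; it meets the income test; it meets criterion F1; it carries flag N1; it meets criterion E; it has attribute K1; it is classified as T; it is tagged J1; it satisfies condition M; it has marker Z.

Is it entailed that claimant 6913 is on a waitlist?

No

Forward chaining from the given facts derives: is enrolled full-time, has attribute H1, has attribute G1, has attribute Y, is eligible for tier A, is in state E1, requires an interview, satisfies condition Q1, has marker F, has attribute Q, has attribute L, is in category A, satisfies condition D, is eligible for tier B, is employed, is in state M1, meets criterion K, is classified as S, meets criterion N, has marker B1.
The only rule concluding "it is on a waitlist" is R5, which needs "it is in category P"; that is never established.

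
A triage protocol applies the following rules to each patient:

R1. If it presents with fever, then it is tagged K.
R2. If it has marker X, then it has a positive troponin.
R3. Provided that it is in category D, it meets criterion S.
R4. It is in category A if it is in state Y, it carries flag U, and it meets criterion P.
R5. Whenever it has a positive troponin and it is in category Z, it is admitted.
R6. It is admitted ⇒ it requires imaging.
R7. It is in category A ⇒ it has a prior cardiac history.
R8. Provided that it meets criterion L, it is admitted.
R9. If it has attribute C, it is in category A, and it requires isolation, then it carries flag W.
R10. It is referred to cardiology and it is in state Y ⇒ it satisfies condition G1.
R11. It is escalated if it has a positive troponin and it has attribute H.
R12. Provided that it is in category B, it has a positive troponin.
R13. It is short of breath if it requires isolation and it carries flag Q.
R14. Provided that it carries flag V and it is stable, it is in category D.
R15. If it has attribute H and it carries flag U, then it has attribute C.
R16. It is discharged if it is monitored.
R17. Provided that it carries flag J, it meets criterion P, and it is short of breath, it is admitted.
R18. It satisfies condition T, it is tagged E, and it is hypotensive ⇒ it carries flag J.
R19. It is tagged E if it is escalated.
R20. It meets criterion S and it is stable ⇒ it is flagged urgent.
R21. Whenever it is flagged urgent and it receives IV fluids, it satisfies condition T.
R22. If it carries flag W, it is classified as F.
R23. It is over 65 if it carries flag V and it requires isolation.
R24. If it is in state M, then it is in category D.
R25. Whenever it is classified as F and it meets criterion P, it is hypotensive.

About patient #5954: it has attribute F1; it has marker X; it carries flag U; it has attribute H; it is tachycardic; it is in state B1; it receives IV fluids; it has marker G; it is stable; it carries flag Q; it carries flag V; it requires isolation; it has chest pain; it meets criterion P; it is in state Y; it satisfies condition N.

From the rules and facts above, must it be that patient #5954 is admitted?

By R2 (it has marker X): it has a positive troponin.
By R4 (it is in state Y, it carries flag U, it meets criterion P): it is in category A.
By R11 (it has a positive troponin, it has attribute H): it is escalated.
By R13 (it requires isolation, it carries flag Q): it is short of breath.
By R14 (it carries flag V, it is stable): it is in category D.
By R15 (it has attribute H, it carries flag U): it has attribute C.
By R19 (it is escalated): it is tagged E.
By R3 (it is in category D): it meets criterion S.
By R9 (it has attribute C, it is in category A, it requires isolation): it carries flag W.
By R20 (it meets criterion S, it is stable): it is flagged urgent.
By R21 (it is flagged urgent, it receives IV fluids): it satisfies condition T.
By R22 (it carries flag W): it is classified as F.
By R25 (it is classified as F, it meets criterion P): it is hypotensive.
By R18 (it satisfies condition T, it is tagged E, it is hypotensive): it carries flag J.
By R17 (it carries flag J, it meets criterion P, it is short of breath): it is admitted.

Yes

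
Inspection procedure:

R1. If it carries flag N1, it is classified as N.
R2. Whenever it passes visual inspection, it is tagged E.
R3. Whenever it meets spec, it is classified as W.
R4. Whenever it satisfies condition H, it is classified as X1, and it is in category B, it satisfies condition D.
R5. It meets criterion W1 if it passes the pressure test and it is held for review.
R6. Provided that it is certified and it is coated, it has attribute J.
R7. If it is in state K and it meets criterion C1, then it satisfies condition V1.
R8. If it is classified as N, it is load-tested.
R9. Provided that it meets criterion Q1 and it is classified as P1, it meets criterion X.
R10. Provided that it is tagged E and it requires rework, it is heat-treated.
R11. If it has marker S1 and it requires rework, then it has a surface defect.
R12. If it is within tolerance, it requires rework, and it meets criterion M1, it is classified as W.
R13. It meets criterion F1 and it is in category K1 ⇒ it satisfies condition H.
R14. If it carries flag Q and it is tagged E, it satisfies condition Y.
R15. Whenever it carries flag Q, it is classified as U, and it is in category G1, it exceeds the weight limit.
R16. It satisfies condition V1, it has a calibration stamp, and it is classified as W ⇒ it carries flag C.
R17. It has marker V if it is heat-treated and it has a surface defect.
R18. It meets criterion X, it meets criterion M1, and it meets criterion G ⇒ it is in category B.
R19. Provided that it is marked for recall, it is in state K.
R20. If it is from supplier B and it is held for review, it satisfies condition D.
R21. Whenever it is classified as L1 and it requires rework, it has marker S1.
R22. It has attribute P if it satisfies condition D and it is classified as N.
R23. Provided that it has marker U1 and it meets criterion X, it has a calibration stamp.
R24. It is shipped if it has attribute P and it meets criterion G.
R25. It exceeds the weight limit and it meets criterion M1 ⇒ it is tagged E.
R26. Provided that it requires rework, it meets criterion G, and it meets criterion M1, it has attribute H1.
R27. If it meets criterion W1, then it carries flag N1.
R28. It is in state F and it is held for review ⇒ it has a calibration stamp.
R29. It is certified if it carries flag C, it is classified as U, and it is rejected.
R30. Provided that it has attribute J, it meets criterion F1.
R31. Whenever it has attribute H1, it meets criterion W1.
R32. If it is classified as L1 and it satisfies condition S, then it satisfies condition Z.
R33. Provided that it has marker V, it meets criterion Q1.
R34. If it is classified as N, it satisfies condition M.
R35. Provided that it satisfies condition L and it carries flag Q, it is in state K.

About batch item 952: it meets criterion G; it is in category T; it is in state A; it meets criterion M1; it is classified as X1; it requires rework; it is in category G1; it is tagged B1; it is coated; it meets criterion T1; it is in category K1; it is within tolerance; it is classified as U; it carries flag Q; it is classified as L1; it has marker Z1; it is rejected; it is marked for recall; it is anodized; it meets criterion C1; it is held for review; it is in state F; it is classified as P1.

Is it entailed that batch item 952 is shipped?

By R12 (it is within tolerance, it requires rework, it meets criterion M1): it is classified as W.
By R15 (it carries flag Q, it is classified as U, it is in category G1): it exceeds the weight limit.
By R19 (it is marked for recall): it is in state K.
By R21 (it is classified as L1, it requires rework): it has marker S1.
By R25 (it exceeds the weight limit, it meets criterion M1): it is tagged E.
By R26 (it requires rework, it meets criterion G, it meets criterion M1): it has attribute H1.
By R28 (it is in state F, it is held for review): it has a calibration stamp.
By R31 (it has attribute H1): it meets criterion W1.
By R7 (it is in state K, it meets criterion C1): it satisfies condition V1.
By R10 (it is tagged E, it requires rework): it is heat-treated.
By R11 (it has marker S1, it requires rework): it has a surface defect.
By R16 (it satisfies condition V1, it has a calibration stamp, it is classified as W): it carries flag C.
By R17 (it is heat-treated, it has a surface defect): it has marker V.
By R27 (it meets criterion W1): it carries flag N1.
By R29 (it carries flag C, it is classified as U, it is rejected): it is certified.
By R33 (it has marker V): it meets criterion Q1.
By R1 (it carries flag N1): it is classified as N.
By R6 (it is certified, it is coated): it has attribute J.
By R9 (it meets criterion Q1, it is classified as P1): it meets criterion X.
By R18 (it meets criterion X, it meets criterion M1, it meets criterion G): it is in category B.
By R30 (it has attribute J): it meets criterion F1.
By R13 (it meets criterion F1, it is in category K1): it satisfies condition H.
By R4 (it satisfies condition H, it is classified as X1, it is in category B): it satisfies condition D.
By R22 (it satisfies condition D, it is classified as N): it has attribute P.
By R24 (it has attribute P, it meets criterion G): it is shipped.

Yes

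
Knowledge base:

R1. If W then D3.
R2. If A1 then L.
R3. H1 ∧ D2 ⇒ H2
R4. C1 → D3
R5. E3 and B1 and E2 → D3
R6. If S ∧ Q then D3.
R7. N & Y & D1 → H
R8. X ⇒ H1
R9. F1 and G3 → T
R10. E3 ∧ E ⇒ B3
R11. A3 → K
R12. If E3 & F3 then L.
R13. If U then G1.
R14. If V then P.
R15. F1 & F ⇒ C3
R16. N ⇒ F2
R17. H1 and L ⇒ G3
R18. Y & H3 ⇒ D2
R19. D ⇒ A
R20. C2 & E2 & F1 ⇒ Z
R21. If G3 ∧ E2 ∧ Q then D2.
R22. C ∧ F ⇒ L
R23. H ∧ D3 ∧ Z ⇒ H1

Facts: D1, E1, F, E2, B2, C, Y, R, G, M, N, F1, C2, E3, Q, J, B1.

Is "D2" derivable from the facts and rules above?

Yes

D3  (by R5: E3, B1, E2)
H  (by R7: N, Y, D1)
Z  (by R20: C2, E2, F1)
L  (by R22: C, F)
H1  (by R23: H, D3, Z)
G3  (by R17: H1, L)
D2  (by R21: G3, E2, Q)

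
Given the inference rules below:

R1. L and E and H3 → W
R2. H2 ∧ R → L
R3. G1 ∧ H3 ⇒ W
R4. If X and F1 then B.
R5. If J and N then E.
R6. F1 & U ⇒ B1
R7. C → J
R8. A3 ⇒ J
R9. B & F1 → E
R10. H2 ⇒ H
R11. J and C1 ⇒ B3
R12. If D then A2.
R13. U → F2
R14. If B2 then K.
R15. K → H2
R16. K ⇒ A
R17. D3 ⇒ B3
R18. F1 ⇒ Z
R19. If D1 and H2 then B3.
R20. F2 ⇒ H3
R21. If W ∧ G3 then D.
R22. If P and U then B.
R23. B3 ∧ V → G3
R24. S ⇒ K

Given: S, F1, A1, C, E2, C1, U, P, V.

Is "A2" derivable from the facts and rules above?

No

Forward chaining from the given facts derives: B1, J, B3, F2, Z, H3, B, G3, K, E, H2, A, H.
The only rule concluding A2 is R12, which needs D; that is never established.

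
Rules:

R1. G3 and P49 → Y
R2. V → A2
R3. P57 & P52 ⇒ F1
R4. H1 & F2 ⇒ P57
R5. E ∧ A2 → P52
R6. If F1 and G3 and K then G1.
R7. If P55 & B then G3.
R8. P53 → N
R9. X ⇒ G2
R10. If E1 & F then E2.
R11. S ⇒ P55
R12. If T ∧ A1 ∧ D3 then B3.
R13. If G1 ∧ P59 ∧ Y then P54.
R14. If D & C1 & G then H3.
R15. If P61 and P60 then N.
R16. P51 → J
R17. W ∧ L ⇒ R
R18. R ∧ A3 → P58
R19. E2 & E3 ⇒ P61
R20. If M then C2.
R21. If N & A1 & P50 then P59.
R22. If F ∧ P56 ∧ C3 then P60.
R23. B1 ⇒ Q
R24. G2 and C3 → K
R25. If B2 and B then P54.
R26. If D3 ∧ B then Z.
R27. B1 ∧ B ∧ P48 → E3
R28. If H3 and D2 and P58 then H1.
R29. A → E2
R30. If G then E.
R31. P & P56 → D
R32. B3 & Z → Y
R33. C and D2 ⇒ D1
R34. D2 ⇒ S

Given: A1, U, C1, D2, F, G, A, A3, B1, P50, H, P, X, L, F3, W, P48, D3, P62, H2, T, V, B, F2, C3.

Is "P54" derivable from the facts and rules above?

Forward chaining from the given facts derives: A2, G2, B3, R, P58, Q, K, Z, E3, E2, E, Y, S, P52, P55, P61, G3.
Rules concluding P54: R13 needs G1; R25 needs B2 — none of these are established.

No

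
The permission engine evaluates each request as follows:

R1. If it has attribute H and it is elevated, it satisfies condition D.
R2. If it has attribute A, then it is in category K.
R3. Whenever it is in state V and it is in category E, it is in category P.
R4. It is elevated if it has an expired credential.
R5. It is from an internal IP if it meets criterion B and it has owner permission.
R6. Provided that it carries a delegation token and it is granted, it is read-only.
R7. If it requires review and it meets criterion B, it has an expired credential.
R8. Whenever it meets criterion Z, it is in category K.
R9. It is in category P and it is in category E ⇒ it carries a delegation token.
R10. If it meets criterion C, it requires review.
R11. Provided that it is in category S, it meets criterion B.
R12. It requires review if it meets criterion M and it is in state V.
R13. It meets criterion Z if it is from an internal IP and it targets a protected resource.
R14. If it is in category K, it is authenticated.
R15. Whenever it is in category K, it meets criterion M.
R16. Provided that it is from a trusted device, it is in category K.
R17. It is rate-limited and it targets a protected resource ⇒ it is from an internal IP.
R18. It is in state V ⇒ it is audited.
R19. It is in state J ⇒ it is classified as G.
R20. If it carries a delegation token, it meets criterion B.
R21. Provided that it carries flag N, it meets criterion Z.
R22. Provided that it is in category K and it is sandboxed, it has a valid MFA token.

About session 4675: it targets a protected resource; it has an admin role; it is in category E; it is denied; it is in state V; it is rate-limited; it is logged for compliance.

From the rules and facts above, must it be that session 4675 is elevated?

Yes

By R3 (it is in state V, it is in category E): it is in category P.
By R9 (it is in category P, it is in category E): it carries a delegation token.
By R17 (it is rate-limited, it targets a protected resource): it is from an internal IP.
By R20 (it carries a delegation token): it meets criterion B.
By R13 (it is from an internal IP, it targets a protected resource): it meets criterion Z.
By R8 (it meets criterion Z): it is in category K.
By R15 (it is in category K): it meets criterion M.
By R12 (it meets criterion M, it is in state V): it requires review.
By R7 (it requires review, it meets criterion B): it has an expired credential.
By R4 (it has an expired credential): it is elevated.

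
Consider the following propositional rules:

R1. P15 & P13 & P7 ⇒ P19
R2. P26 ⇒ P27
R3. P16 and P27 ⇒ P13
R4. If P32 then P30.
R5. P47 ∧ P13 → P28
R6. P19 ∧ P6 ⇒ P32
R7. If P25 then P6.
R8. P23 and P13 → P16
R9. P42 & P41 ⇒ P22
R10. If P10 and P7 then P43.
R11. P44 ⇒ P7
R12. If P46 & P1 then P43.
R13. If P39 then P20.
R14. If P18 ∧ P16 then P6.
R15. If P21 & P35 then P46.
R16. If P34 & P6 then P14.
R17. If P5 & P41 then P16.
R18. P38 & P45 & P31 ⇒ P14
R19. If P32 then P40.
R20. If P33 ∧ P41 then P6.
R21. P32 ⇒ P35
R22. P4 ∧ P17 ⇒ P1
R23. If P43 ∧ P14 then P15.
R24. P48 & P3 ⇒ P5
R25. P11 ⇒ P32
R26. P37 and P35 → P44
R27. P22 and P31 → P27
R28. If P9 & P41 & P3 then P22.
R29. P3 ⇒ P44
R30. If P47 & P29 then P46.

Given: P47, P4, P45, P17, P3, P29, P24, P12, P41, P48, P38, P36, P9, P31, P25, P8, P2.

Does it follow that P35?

P6  (by R7: P25)
P14  (by R18: P38, P45, P31)
P1  (by R22: P4, P17)
P5  (by R24: P48, P3)
P22  (by R28: P9, P41, P3)
P44  (by R29: P3)
P46  (by R30: P47, P29)
P7  (by R11: P44)
P43  (by R12: P46, P1)
P16  (by R17: P5, P41)
P15  (by R23: P43, P14)
P27  (by R27: P22, P31)
P13  (by R3: P16, P27)
P19  (by R1: P15, P13, P7)
P32  (by R6: P19, P6)
P35  (by R21: P32)

Yes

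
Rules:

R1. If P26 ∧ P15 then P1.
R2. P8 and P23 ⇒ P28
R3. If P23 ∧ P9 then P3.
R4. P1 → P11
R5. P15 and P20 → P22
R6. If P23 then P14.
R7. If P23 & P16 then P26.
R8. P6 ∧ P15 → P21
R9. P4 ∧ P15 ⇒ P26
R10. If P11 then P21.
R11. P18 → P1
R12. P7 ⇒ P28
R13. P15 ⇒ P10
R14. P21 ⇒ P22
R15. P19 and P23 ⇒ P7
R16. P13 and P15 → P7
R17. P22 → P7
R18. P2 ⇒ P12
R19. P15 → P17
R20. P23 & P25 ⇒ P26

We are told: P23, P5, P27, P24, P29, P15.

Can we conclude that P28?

No

Forward chaining from the given facts derives: P14, P10, P17.
Rules concluding P28: R2 needs P8; R12 needs P7 — none of these are established.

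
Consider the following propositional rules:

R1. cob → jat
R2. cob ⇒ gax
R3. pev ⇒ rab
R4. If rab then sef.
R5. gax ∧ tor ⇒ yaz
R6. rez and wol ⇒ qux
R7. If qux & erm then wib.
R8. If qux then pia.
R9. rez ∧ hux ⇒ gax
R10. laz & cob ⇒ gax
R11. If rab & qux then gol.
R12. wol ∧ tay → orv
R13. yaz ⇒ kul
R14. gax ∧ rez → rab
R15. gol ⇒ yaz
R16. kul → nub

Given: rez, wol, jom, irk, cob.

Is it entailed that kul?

Yes

gax  (by R2: cob)
qux  (by R6: rez, wol)
rab  (by R14: gax, rez)
gol  (by R11: rab, qux)
yaz  (by R15: gol)
kul  (by R13: yaz)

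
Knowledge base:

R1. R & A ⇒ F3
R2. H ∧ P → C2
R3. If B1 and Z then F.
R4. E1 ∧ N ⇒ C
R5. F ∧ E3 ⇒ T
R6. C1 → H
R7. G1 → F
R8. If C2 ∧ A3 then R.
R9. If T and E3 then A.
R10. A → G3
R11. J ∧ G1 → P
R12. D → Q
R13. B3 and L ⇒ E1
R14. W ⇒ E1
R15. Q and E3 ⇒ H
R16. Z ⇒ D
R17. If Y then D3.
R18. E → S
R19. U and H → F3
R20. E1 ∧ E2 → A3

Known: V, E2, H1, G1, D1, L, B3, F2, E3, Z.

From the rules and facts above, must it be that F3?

No

Forward chaining from the given facts derives: F, E1, D, A3, T, A, G3, Q, H.
Rules concluding F3: R1 needs R; R19 needs U — none of these are established.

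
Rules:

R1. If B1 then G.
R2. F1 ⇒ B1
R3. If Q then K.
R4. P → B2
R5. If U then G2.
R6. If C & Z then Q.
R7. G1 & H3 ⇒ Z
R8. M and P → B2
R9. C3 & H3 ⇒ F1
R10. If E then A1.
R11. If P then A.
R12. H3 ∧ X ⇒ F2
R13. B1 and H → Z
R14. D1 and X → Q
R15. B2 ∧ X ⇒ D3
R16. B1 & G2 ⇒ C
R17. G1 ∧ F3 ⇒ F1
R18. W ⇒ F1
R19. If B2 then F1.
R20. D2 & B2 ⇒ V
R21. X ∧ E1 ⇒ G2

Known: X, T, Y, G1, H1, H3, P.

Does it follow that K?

No

Forward chaining from the given facts derives: B2, Z, A, F2, D3, F1, B1, G.
The only rule concluding K is R3, which needs Q; that is never established.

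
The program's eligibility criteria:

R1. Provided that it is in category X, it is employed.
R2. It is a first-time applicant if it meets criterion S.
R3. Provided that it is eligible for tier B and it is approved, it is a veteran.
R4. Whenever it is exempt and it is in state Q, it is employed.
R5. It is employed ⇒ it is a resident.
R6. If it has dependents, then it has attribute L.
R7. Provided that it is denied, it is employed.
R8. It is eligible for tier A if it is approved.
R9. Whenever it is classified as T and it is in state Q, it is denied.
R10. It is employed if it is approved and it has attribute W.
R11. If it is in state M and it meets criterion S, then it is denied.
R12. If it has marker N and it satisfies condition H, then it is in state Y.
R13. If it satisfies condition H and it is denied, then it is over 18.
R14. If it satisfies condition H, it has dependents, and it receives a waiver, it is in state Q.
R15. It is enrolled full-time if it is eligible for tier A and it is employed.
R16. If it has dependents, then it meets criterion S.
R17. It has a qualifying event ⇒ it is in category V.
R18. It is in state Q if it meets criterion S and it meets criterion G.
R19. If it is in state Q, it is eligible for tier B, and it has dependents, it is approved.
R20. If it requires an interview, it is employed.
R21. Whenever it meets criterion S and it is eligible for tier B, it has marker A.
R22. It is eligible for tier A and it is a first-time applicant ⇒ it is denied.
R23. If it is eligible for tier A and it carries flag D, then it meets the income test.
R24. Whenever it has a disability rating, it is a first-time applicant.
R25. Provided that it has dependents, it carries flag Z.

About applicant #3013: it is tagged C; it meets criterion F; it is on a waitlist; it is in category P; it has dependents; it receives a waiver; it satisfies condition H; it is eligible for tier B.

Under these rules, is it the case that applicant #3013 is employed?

Yes

By R14 (it satisfies condition H, it has dependents, it receives a waiver): it is in state Q.
By R16 (it has dependents): it meets criterion S.
By R19 (it is in state Q, it is eligible for tier B, it has dependents): it is approved.
By R2 (it meets criterion S): it is a first-time applicant.
By R8 (it is approved): it is eligible for tier A.
By R22 (it is eligible for tier A, it is a first-time applicant): it is denied.
By R7 (it is denied): it is employed.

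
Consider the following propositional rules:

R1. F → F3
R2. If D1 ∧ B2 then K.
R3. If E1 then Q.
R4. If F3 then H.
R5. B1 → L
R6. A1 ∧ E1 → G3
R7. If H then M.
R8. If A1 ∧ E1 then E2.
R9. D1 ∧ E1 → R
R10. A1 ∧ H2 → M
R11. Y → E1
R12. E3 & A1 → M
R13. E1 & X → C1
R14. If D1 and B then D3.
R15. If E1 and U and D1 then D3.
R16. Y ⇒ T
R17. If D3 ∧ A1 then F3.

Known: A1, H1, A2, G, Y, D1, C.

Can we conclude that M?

No

Forward chaining from the given facts derives: E1, T, Q, G3, E2, R.
Rules concluding M: R7 needs H; R10 needs H2; R12 needs E3 — none of these are established.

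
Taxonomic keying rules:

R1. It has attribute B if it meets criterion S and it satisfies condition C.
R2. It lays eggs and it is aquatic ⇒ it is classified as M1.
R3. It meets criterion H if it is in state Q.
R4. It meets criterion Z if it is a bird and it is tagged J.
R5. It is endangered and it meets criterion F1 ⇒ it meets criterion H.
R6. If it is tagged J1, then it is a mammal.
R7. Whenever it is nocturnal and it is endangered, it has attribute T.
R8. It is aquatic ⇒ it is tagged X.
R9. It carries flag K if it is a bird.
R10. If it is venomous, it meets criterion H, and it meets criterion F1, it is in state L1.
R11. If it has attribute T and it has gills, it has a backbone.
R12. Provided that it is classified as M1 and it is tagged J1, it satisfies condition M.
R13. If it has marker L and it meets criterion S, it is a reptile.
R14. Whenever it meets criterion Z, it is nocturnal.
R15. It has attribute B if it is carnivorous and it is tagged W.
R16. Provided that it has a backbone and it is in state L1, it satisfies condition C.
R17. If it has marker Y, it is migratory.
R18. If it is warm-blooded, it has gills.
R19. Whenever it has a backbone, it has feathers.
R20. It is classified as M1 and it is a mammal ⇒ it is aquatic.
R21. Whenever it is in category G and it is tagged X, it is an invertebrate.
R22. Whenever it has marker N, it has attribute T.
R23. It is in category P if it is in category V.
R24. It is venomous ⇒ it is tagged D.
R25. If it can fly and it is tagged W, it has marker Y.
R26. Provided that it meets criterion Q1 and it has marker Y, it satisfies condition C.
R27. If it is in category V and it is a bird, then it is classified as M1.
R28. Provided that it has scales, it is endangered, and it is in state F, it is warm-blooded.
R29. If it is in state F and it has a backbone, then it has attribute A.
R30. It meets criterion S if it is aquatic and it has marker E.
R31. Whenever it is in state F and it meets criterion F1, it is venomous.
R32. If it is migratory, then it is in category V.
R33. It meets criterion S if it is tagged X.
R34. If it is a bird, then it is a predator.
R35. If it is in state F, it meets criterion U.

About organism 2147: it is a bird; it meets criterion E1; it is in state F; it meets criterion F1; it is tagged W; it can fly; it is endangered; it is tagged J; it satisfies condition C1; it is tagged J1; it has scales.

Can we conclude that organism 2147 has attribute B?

Yes

By R4 (it is a bird, it is tagged J): it meets criterion Z.
By R5 (it is endangered, it meets criterion F1): it meets criterion H.
By R6 (it is tagged J1): it is a mammal.
By R14 (it meets criterion Z): it is nocturnal.
By R25 (it can fly, it is tagged W): it has marker Y.
By R28 (it has scales, it is endangered, it is in state F): it is warm-blooded.
By R31 (it is in state F, it meets criterion F1): it is venomous.
By R7 (it is nocturnal, it is endangered): it has attribute T.
By R10 (it is venomous, it meets criterion H, it meets criterion F1): it is in state L1.
By R17 (it has marker Y): it is migratory.
By R18 (it is warm-blooded): it has gills.
By R32 (it is migratory): it is in category V.
By R11 (it has attribute T, it has gills): it has a backbone.
By R16 (it has a backbone, it is in state L1): it satisfies condition C.
By R27 (it is in category V, it is a bird): it is classified as M1.
By R20 (it is classified as M1, it is a mammal): it is aquatic.
By R8 (it is aquatic): it is tagged X.
By R33 (it is tagged X): it meets criterion S.
By R1 (it meets criterion S, it satisfies condition C): it has attribute B.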